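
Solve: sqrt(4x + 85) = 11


Square both sides: 4x + 85 = 11^2 = 121
4x = 121 - 85 = 36
x = 9
Check: sqrt(4*9 + 85) = sqrt(121) = 11 ✓

x = 9


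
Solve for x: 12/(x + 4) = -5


Multiply both sides by (x + 4): 12 = -5(x + 4)
Distribute: 12 = -5x - 20
-5x = 12 + 20 = 32
x = -32/5

x = -32/5


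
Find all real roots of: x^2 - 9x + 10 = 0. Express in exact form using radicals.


Using the quadratic formula: x = (-b ± sqrt(b^2 - 4ac)) / (2a)
Here a = 1, b = -9, c = 10
Discriminant = b^2 - 4ac = (-9)^2 - 4(1)(10) = 81 - 40 = 41
Since discriminant = 41 > 0, there are two real roots.
x = (9 ± sqrt(41)) / 2
Numerically: x ≈ 7.7016 or x ≈ 1.2984

x = (9 + sqrt(41)) / 2 or x = (9 - sqrt(41)) / 2


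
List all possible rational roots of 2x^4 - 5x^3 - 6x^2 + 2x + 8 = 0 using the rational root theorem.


Rational root theorem: possible roots are ±p/q where:
  p divides the constant term (8): p ∈ {1, 2, 4, 8}
  q divides the leading coefficient (2): q ∈ {1, 2}

All possible rational roots: -8, -4, -2, -1, -1/2, 1/2, 1, 2, 4, 8

-8, -4, -2, -1, -1/2, 1/2, 1, 2, 4, 8


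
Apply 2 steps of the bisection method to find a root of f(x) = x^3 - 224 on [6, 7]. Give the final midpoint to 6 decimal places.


f(x) = x^3 - 224
f(6) = -8 < 0
f(7) = 119 > 0

Step 1: midpoint = (6.000000 + 7.000000)/2 = 6.500000
  f(6.500000) = 50.625000
  f(mid) > 0, so root is in [6.000000, 6.500000]

Step 2: midpoint = (6.000000 + 6.500000)/2 = 6.250000
  f(6.250000) = 20.140625
  f(mid) > 0, so root is in [6.000000, 6.250000]

midpoint = 6.250000


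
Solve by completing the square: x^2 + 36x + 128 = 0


Start: x^2 + 36x + 128 = 0
Move constant: x^2 + 36x = -128
Half of 36 is 18, squared is 324
Add 324 to both sides: x^2 + 36x + 324 = 196
(x + 18)^2 = 196
x + 18 = ±14
x = -18 + 14 = -4 or x = -18 - 14 = -32

x = -32, x = -4


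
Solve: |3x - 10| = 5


An absolute value equation |expr| = 5 gives two cases:
Case 1: 3x - 10 = 5
  3x = 15, so x = 5
Case 2: 3x - 10 = -5
  3x = 5, so x = 5/3

x = 5/3, x = 5


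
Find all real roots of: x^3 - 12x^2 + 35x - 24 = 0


Let p(x) = x^3 - 12x^2 + 35x - 24. By the rational root theorem (leading coefficient 1), any rational root is an integer divisor of 24: try ±1, ±2, ... in turn.
Test x = 1: value = 0 ✓, so (x - 1) is a factor.
Synthetic division by (x - 1): bring down 1; 1(1) - 12 = -11; (-11)(1) + 35 = 24; 24(1) - 24 = 0 → quotient x^2 - 11x + 24, remainder 0.
Solve the quadratic x^2 - 11x + 24 = 0: discriminant = (-11)^2 - 4(1)(24) = 121 - 96 = 25.
sqrt(25) = 5, so x = (11 ± 5)/2: x = 8 or x = 3.

x = 1, x = 3, x = 8


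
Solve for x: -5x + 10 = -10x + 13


Starting with: -5x + 10 = -10x + 13
Move all x terms to left: (-5 + 10)x = 13 - 10
Simplify: 5x = 3
Divide both sides by 5: x = 3/5

x = 3/5


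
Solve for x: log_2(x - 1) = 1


Convert to exponential form: x - 1 = 2^1 = 2
x = 2 + 1 = 3
Check: log_2(3 - 1) = log_2(2) = log_2(2) = 1 ✓

x = 3


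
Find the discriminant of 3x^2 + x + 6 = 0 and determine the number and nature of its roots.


For ax^2 + bx + c = 0, discriminant D = b^2 - 4ac
Here a = 3, b = 1, c = 6
D = (1)^2 - 4(3)(6) = 1 - 72 = -71

D = -71 < 0
The equation has no real roots (2 complex conjugate roots).

Discriminant = -71, no real roots (2 complex conjugate roots)


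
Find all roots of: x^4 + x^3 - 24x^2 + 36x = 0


The constant term is 0, so x = 0 is a root. Factor out x:
  x^3 + x^2 - 24x + 36 = 0
Let p(x) = x^3 + x^2 - 24x + 36. By the rational root theorem (leading coefficient 1), any rational root is an integer divisor of 36: try ±1, ±2, ... in turn.
Test x = 1: value = 14 ≠ 0.
Test x = -1: value = 60 ≠ 0.
Test x = 2: value = 0 ✓, so (x - 2) is a factor.
Synthetic division by (x - 2): bring down 1; 1(2) + 1 = 3; 3(2) - 24 = -18; (-18)(2) + 36 = 0 → quotient x^2 + 3x - 18, remainder 0.
Solve the quadratic x^2 + 3x - 18 = 0: discriminant = 3^2 - 4(1)(-18) = 9 + 72 = 81.
sqrt(81) = 9, so x = (-3 ± 9)/2: x = 3 or x = -6.
Collecting all roots found:

x = -6, x = 0, x = 2, x = 3


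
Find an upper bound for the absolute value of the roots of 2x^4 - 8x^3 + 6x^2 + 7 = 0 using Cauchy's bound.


Cauchy's bound: all roots r satisfy |r| <= 1 + max(|a_i/a_n|) for i = 0,...,n-1
where a_n is the leading coefficient.

Coefficients: [2, -8, 6, 0, 7]
Leading coefficient a_n = 2
Ratios |a_i/a_n|: 4, 3, 0, 7/2
Maximum ratio: 4
Cauchy's bound: |r| <= 1 + 4 = 5

Upper bound = 5


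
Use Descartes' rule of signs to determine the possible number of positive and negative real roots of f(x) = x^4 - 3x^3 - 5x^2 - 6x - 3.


Descartes' rule of signs:

For positive roots, count sign changes in f(x) = x^4 - 3x^3 - 5x^2 - 6x - 3:
Signs of coefficients: +, -, -, -, -
Number of sign changes: 1
Possible positive real roots: 1

For negative roots, examine f(-x) = x^4 + 3x^3 - 5x^2 + 6x - 3:
Signs of coefficients: +, +, -, +, -
Number of sign changes: 3
Possible negative real roots: 3, 1

Positive roots: 1; Negative roots: 3 or 1


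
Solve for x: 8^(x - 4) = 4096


Express both sides with the same base.
4096 = 8^4
Since the bases match, equate exponents: x - 4 = 4
So x = 4 - (-4) = 8

x = 8


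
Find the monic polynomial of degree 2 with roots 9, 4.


A monic polynomial with roots 9, 4 is:
p(x) = (x - 9)(x - 4)
After multiplying by (x - 9): x - 9
After multiplying by (x - 4): x^2 - 13x + 36

x^2 - 13x + 36


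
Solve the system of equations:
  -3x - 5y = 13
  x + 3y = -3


Using Cramer's rule:
Determinant D = (-3)(3) - (1)(-5) = -9 + 5 = -4
Dx = (13)(3) - (-3)(-5) = 39 - 15 = 24
Dy = (-3)(-3) - (1)(13) = 9 - 13 = -4
x = Dx/D = 24/-4 = -6
y = Dy/D = -4/-4 = 1

x = -6, y = 1


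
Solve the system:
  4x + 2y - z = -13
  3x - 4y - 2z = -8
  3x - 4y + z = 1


Using Cramer's rule. Expand each determinant along the first row.
D  = 4*[(-4)*1 - (-2)*(-4)] - 2*[3*1 - (-2)*3] + (-1)*[3*(-4) - (-4)*3]
  = 4*(-12) - 2*(9) + (-1)*(0) = -66
Dx = (-13)*[(-4)*1 - (-2)*(-4)] - 2*[(-8)*1 - (-2)*1] + (-1)*[(-8)*(-4) - (-4)*1]
  = (-13)*(-12) - 2*(-6) + (-1)*(36) = 132
Dy = 4*[(-8)*1 - (-2)*1] - (-13)*[3*1 - (-2)*3] + (-1)*[3*1 - (-8)*3]
  = 4*(-6) - (-13)*(9) + (-1)*(27) = 66
Dz = 4*[(-4)*1 - (-8)*(-4)] - 2*[3*1 - (-8)*3] + (-13)*[3*(-4) - (-4)*3]
  = 4*(-36) - 2*(27) + (-13)*(0) = -198
x = Dx/D = 132/-66 = -2, y = Dy/D = 66/-66 = -1, z = Dz/D = -198/-66 = 3
Check eq1: (4)(-2) + (2)(-1) + (-1)(3) = -13 = -13 ✓
Check eq2: (3)(-2) + (-4)(-1) + (-2)(3) = -8 = -8 ✓
Check eq3: (3)(-2) + (-4)(-1) + (1)(3) = 1 = 1 ✓

x = -2, y = -1, z = 3


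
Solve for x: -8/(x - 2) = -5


Multiply both sides by (x - 2): -8 = -5(x - 2)
Distribute: -8 = -5x + 10
-5x = -8 - 10 = -18
x = 18/5

x = 18/5


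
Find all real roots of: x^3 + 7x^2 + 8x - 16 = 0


Let p(x) = x^3 + 7x^2 + 8x - 16. By the rational root theorem (leading coefficient 1), any rational root is an integer divisor of 16: try ±1, ±2, ... in turn.
Test x = 1: value = 0 ✓, so (x - 1) is a factor.
Synthetic division by (x - 1): bring down 1; 1(1) + 7 = 8; 8(1) + 8 = 16; 16(1) - 16 = 0 → quotient x^2 + 8x + 16, remainder 0.
Solve the quadratic x^2 + 8x + 16 = 0: discriminant = 8^2 - 4(1)(16) = 64 - 64 = 0.
Discriminant = 0, so a double root: x = -8/2 = -4.

x = -4 (multiplicity 2), x = 1


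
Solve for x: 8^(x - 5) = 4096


Express both sides with the same base.
4096 = 8^4
Since the bases match, equate exponents: x - 5 = 4
So x = 4 - (-5) = 9

x = 9


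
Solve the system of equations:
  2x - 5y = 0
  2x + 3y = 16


Using Cramer's rule:
Determinant D = (2)(3) - (2)(-5) = 6 + 10 = 16
Dx = (0)(3) - (16)(-5) = 0 + 80 = 80
Dy = (2)(16) - (2)(0) = 32 - 0 = 32
x = Dx/D = 80/16 = 5
y = Dy/D = 32/16 = 2

x = 5, y = 2


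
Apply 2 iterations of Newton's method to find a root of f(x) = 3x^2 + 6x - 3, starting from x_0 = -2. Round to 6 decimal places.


Newton's method: x_(n+1) = x_n - f(x_n)/f'(x_n)
f(x) = 3x^2 + 6x - 3
f'(x) = 6x + 6

Iteration 1:
  f(-2.000000) = -3.000000
  f'(-2.000000) = -6.000000
  x_1 = -2.000000 - (-3.000000)/(-6.000000) = -2.500000

Iteration 2:
  f(-2.500000) = 0.750000
  f'(-2.500000) = -9.000000
  x_2 = -2.500000 - (0.750000)/(-9.000000) = -2.416667

x_2 = -2.416667


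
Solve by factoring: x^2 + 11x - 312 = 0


We need two numbers that multiply to -312 and add to 11.
Those numbers are -13 and 24 (since (-13) * 24 = -312 and (-13) + 24 = 11).
So x^2 + 11x - 312 = (x - 13)(x + 24) = 0
Setting each factor to zero: x = 13 or x = -24

x = -24, x = 13


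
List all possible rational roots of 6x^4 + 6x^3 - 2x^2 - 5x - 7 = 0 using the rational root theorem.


Rational root theorem: possible roots are ±p/q where:
  p divides the constant term (-7): p ∈ {1, 7}
  q divides the leading coefficient (6): q ∈ {1, 2, 3, 6}

All possible rational roots: -7, -7/2, -7/3, -7/6, -1, -1/2, -1/3, -1/6, 1/6, 1/3, 1/2, 1, 7/6, 7/3, 7/2, 7

-7, -7/2, -7/3, -7/6, -1, -1/2, -1/3, -1/6, 1/6, 1/3, 1/2, 1, 7/6, 7/3, 7/2, 7


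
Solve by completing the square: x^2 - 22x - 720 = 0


Start: x^2 - 22x - 720 = 0
Move constant: x^2 - 22x = 720
Half of -22 is -11, squared is 121
Add 121 to both sides: x^2 - 22x + 121 = 841
(x - 11)^2 = 841
x - 11 = ±29
x = 11 + 29 = 40 or x = 11 - 29 = -18

x = -18, x = 40


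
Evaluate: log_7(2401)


We need the exponent such that 7^? = 2401
7^4 = 2401
Therefore log_7(2401) = 4

4


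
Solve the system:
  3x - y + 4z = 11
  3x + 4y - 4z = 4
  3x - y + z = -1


Using Cramer's rule. Expand each determinant along the first row.
D  = 3*[4*1 - (-4)*(-1)] - (-1)*[3*1 - (-4)*3] + 4*[3*(-1) - 4*3]
  = 3*(0) - (-1)*(15) + 4*(-15) = -45
Dx = 11*[4*1 - (-4)*(-1)] - (-1)*[4*1 - (-4)*(-1)] + 4*[4*(-1) - 4*(-1)]
  = 11*(0) - (-1)*(0) + 4*(0) = 0
Dy = 3*[4*1 - (-4)*(-1)] - 11*[3*1 - (-4)*3] + 4*[3*(-1) - 4*3]
  = 3*(0) - 11*(15) + 4*(-15) = -225
Dz = 3*[4*(-1) - 4*(-1)] - (-1)*[3*(-1) - 4*3] + 11*[3*(-1) - 4*3]
  = 3*(0) - (-1)*(-15) + 11*(-15) = -180
x = Dx/D = 0/-45 = 0, y = Dy/D = -225/-45 = 5, z = Dz/D = -180/-45 = 4
Check eq1: (3)(0) + (-1)(5) + (4)(4) = 11 = 11 ✓
Check eq2: (3)(0) + (4)(5) + (-4)(4) = 4 = 4 ✓
Check eq3: (3)(0) + (-1)(5) + (1)(4) = -1 = -1 ✓

x = 0, y = 5, z = 4


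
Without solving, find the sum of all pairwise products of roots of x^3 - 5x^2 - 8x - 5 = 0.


By Vieta's formulas for x^3 + bx^2 + cx + d = 0:
  r1 + r2 + r3 = -b/a = 5
  r1*r2 + r1*r3 + r2*r3 = c/a = -8
  r1*r2*r3 = -d/a = 5


Sum of pairwise products = -8


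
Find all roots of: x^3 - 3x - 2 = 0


Let p(x) = x^3 - 3x - 2. By the rational root theorem (leading coefficient 1), any rational root is an integer divisor of 2: try ±1, ±2, ... in turn.
Test x = 1: value = -4 ≠ 0.
Test x = -1: value = 0 ✓, so (x + 1) is a factor.
Synthetic division by (x + 1): bring down 1; 1(-1) + 0 = -1; (-1)(-1) - 3 = -2; (-2)(-1) - 2 = 0 → quotient x^2 - x - 2, remainder 0.
Solve the quadratic x^2 - x - 2 = 0: discriminant = (-1)^2 - 4(1)(-2) = 1 + 8 = 9.
sqrt(9) = 3, so x = (1 ± 3)/2: x = 2 or x = -1.
Collecting all roots found:

x = -1 (multiplicity 2), x = 2


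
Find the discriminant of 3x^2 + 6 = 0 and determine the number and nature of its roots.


For ax^2 + bx + c = 0, discriminant D = b^2 - 4ac
Here a = 3, b = 0, c = 6
D = (0)^2 - 4(3)(6) = 0 - 72 = -72

D = -72 < 0
The equation has no real roots (2 complex conjugate roots).

Discriminant = -72, no real roots (2 complex conjugate roots)


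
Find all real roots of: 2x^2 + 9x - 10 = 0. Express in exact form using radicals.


Using the quadratic formula: x = (-b ± sqrt(b^2 - 4ac)) / (2a)
Here a = 2, b = 9, c = -10
Discriminant = b^2 - 4ac = 9^2 - 4(2)(-10) = 81 + 80 = 161
Since discriminant = 161 > 0, there are two real roots.
x = (-9 ± sqrt(161)) / 4
Numerically: x ≈ 0.9221 or x ≈ -5.4221

x = (-9 + sqrt(161)) / 4 or x = (-9 - sqrt(161)) / 4


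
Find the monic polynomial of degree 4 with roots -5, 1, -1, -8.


A monic polynomial with roots -5, 1, -1, -8 is:
p(x) = (x + 5)(x - 1)(x + 1)(x + 8)
After multiplying by (x + 5): x + 5
After multiplying by (x - 1): x^2 + 4x - 5
After multiplying by (x + 1): x^3 + 5x^2 - x - 5
After multiplying by (x + 8): x^4 + 13x^3 + 39x^2 - 13x - 40

x^4 + 13x^3 + 39x^2 - 13x - 40


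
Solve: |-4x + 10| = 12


An absolute value equation |expr| = 12 gives two cases:
Case 1: -4x + 10 = 12
  -4x = 2, so x = -1/2
Case 2: -4x + 10 = -12
  -4x = -22, so x = 11/2

x = -1/2, x = 11/2


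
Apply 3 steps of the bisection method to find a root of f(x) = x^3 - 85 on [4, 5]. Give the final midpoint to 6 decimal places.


f(x) = x^3 - 85
f(4) = -21 < 0
f(5) = 40 > 0

Step 1: midpoint = (4.000000 + 5.000000)/2 = 4.500000
  f(4.500000) = 6.125000
  f(mid) > 0, so root is in [4.000000, 4.500000]

Step 2: midpoint = (4.000000 + 4.500000)/2 = 4.250000
  f(4.250000) = -8.234375
  f(mid) < 0, so root is in [4.250000, 4.500000]

Step 3: midpoint = (4.250000 + 4.500000)/2 = 4.375000
  f(4.375000) = -1.259766
  f(mid) < 0, so root is in [4.375000, 4.500000]

midpoint = 4.375000


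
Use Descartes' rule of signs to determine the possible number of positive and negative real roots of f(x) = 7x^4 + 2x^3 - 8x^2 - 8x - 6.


Descartes' rule of signs:

For positive roots, count sign changes in f(x) = 7x^4 + 2x^3 - 8x^2 - 8x - 6:
Signs of coefficients: +, +, -, -, -
Number of sign changes: 1
Possible positive real roots: 1

For negative roots, examine f(-x) = 7x^4 - 2x^3 - 8x^2 + 8x - 6:
Signs of coefficients: +, -, -, +, -
Number of sign changes: 3
Possible negative real roots: 3, 1

Positive roots: 1; Negative roots: 3 or 1


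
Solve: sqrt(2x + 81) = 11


Square both sides: 2x + 81 = 11^2 = 121
2x = 121 - 81 = 40
x = 20
Check: sqrt(2*20 + 81) = sqrt(121) = 11 ✓

x = 20


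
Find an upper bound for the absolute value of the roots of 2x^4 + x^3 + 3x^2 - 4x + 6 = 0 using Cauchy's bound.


Cauchy's bound: all roots r satisfy |r| <= 1 + max(|a_i/a_n|) for i = 0,...,n-1
where a_n is the leading coefficient.

Coefficients: [2, 1, 3, -4, 6]
Leading coefficient a_n = 2
Ratios |a_i/a_n|: 1/2, 3/2, 2, 3
Maximum ratio: 3
Cauchy's bound: |r| <= 1 + 3 = 4

Upper bound = 4


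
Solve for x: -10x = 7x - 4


Starting with: -10x = 7x - 4
Move all x terms to left: (-10 - 7)x = -4 - 0
Simplify: -17x = -4
Divide both sides by -17: x = 4/17

x = 4/17


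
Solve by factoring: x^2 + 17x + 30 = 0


We need two numbers that multiply to 30 and add to 17.
Those numbers are 15 and 2 (since 15 * 2 = 30 and 15 + 2 = 17).
So x^2 + 17x + 30 = (x + 15)(x + 2) = 0
Setting each factor to zero: x = -15 or x = -2

x = -15, x = -2


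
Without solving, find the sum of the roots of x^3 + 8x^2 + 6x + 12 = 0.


By Vieta's formulas for x^3 + bx^2 + cx + d = 0:
  r1 + r2 + r3 = -b/a = -8
  r1*r2 + r1*r3 + r2*r3 = c/a = 6
  r1*r2*r3 = -d/a = -12


Sum = -8


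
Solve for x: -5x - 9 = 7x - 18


Starting with: -5x - 9 = 7x - 18
Move all x terms to left: (-5 - 7)x = -18 + 9
Simplify: -12x = -9
Divide both sides by -12: x = 3/4

x = 3/4


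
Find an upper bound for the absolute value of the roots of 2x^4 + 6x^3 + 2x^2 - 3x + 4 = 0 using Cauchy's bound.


Cauchy's bound: all roots r satisfy |r| <= 1 + max(|a_i/a_n|) for i = 0,...,n-1
where a_n is the leading coefficient.

Coefficients: [2, 6, 2, -3, 4]
Leading coefficient a_n = 2
Ratios |a_i/a_n|: 3, 1, 3/2, 2
Maximum ratio: 3
Cauchy's bound: |r| <= 1 + 3 = 4

Upper bound = 4


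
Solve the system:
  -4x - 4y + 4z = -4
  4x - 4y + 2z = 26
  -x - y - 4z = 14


Using Cramer's rule. Expand each determinant along the first row.
D  = (-4)*[(-4)*(-4) - 2*(-1)] - (-4)*[4*(-4) - 2*(-1)] + 4*[4*(-1) - (-4)*(-1)]
  = (-4)*(18) - (-4)*(-14) + 4*(-8) = -160
Dx = (-4)*[(-4)*(-4) - 2*(-1)] - (-4)*[26*(-4) - 2*14] + 4*[26*(-1) - (-4)*14]
  = (-4)*(18) - (-4)*(-132) + 4*(30) = -480
Dy = (-4)*[26*(-4) - 2*14] - (-4)*[4*(-4) - 2*(-1)] + 4*[4*14 - 26*(-1)]
  = (-4)*(-132) - (-4)*(-14) + 4*(82) = 800
Dz = (-4)*[(-4)*14 - 26*(-1)] - (-4)*[4*14 - 26*(-1)] + (-4)*[4*(-1) - (-4)*(-1)]
  = (-4)*(-30) - (-4)*(82) + (-4)*(-8) = 480
x = Dx/D = -480/-160 = 3, y = Dy/D = 800/-160 = -5, z = Dz/D = 480/-160 = -3
Check eq1: (-4)(3) + (-4)(-5) + (4)(-3) = -4 = -4 ✓
Check eq2: (4)(3) + (-4)(-5) + (2)(-3) = 26 = 26 ✓
Check eq3: (-1)(3) + (-1)(-5) + (-4)(-3) = 14 = 14 ✓

x = 3, y = -5, z = -3


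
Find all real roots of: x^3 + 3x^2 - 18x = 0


The constant term is 0, so x = 0 is a root. Factor out x:
  x(x^2 + 3x - 18) = 0
Solve the quadratic x^2 + 3x - 18 = 0: discriminant = 3^2 - 4(1)(-18) = 9 + 72 = 81.
sqrt(81) = 9, so x = (-3 ± 9)/2: x = 3 or x = -6.

x = -6, x = 0, x = 3


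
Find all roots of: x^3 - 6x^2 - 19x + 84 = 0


Let p(x) = x^3 - 6x^2 - 19x + 84. By the rational root theorem (leading coefficient 1), any rational root is an integer divisor of 84: try ±1, ±2, ... in turn.
Test x = 1: value = 60 ≠ 0.
Test x = -1: value = 96 ≠ 0.
Test x = 2: value = 30 ≠ 0.
Test x = -2: value = 90 ≠ 0.
Test x = 3: value = 0 ✓, so (x - 3) is a factor.
Synthetic division by (x - 3): bring down 1; 1(3) - 6 = -3; (-3)(3) - 19 = -28; (-28)(3) + 84 = 0 → quotient x^2 - 3x - 28, remainder 0.
Solve the quadratic x^2 - 3x - 28 = 0: discriminant = (-3)^2 - 4(1)(-28) = 9 + 112 = 121.
sqrt(121) = 11, so x = (3 ± 11)/2: x = 7 or x = -4.
Collecting all roots found:

x = -4, x = 3, x = 7


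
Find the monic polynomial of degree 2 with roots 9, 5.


A monic polynomial with roots 9, 5 is:
p(x) = (x - 9)(x - 5)
After multiplying by (x - 9): x - 9
After multiplying by (x - 5): x^2 - 14x + 45

x^2 - 14x + 45


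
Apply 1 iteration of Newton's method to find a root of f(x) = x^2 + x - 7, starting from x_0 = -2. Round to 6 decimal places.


Newton's method: x_(n+1) = x_n - f(x_n)/f'(x_n)
f(x) = x^2 + x - 7
f'(x) = 2x + 1

Iteration 1:
  f(-2.000000) = -5.000000
  f'(-2.000000) = -3.000000
  x_1 = -2.000000 - (-5.000000)/(-3.000000) = -3.666667

x_1 = -3.666667


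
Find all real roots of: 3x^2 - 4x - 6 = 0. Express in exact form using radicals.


Using the quadratic formula: x = (-b ± sqrt(b^2 - 4ac)) / (2a)
Here a = 3, b = -4, c = -6
Discriminant = b^2 - 4ac = (-4)^2 - 4(3)(-6) = 16 + 72 = 88
Since discriminant = 88 > 0, there are two real roots.
x = (4 ± 2*sqrt(22)) / 6
Simplifying: x = (2 ± sqrt(22)) / 3
Numerically: x ≈ 2.2301 or x ≈ -0.8968

x = (2 + sqrt(22)) / 3 or x = (2 - sqrt(22)) / 3


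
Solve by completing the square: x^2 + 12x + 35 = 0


Start: x^2 + 12x + 35 = 0
Move constant: x^2 + 12x = -35
Half of 12 is 6, squared is 36
Add 36 to both sides: x^2 + 12x + 36 = 1
(x + 6)^2 = 1
x + 6 = ±1
x = -6 + 1 = -5 or x = -6 - 1 = -7

x = -7, x = -5


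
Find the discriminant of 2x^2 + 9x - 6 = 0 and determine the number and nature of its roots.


For ax^2 + bx + c = 0, discriminant D = b^2 - 4ac
Here a = 2, b = 9, c = -6
D = (9)^2 - 4(2)(-6) = 81 + 48 = 129

D = 129 > 0 but not a perfect square
The equation has 2 distinct real irrational roots.

Discriminant = 129, 2 distinct real irrational roots


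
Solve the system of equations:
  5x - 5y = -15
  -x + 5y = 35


Using Cramer's rule:
Determinant D = (5)(5) - (-1)(-5) = 25 - 5 = 20
Dx = (-15)(5) - (35)(-5) = -75 + 175 = 100
Dy = (5)(35) - (-1)(-15) = 175 - 15 = 160
x = Dx/D = 100/20 = 5
y = Dy/D = 160/20 = 8

x = 5, y = 8


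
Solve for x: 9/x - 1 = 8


Subtract -1 from both sides: 9/x = 9
Multiply both sides by x: 9 = 9 * x
Divide by 9: x = 1

x = 1


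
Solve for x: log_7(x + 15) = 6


Convert to exponential form: x + 15 = 7^6 = 117649
x = 117649 - 15 = 117634
Check: log_7(117634 + 15) = log_7(117649) = log_7(117649) = 6 ✓

x = 117634


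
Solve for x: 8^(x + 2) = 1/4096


Express both sides with the same base.
1/4096 = 8^(-4)
Since the bases match, equate exponents: x + 2 = -4
So x = -4 - (2) = -6

x = -6


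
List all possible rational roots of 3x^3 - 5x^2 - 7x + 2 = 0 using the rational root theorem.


Rational root theorem: possible roots are ±p/q where:
  p divides the constant term (2): p ∈ {1, 2}
  q divides the leading coefficient (3): q ∈ {1, 3}

All possible rational roots: -2, -1, -2/3, -1/3, 1/3, 2/3, 1, 2

-2, -1, -2/3, -1/3, 1/3, 2/3, 1, 2


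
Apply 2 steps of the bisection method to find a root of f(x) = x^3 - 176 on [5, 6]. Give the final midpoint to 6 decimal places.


f(x) = x^3 - 176
f(5) = -51 < 0
f(6) = 40 > 0

Step 1: midpoint = (5.000000 + 6.000000)/2 = 5.500000
  f(5.500000) = -9.625000
  f(mid) < 0, so root is in [5.500000, 6.000000]

Step 2: midpoint = (5.500000 + 6.000000)/2 = 5.750000
  f(5.750000) = 14.109375
  f(mid) > 0, so root is in [5.500000, 5.750000]

midpoint = 5.750000


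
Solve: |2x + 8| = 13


An absolute value equation |expr| = 13 gives two cases:
Case 1: 2x + 8 = 13
  2x = 5, so x = 5/2
Case 2: 2x + 8 = -13
  2x = -21, so x = -21/2

x = -21/2, x = 5/2


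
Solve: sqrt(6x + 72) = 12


Square both sides: 6x + 72 = 12^2 = 144
6x = 144 - 72 = 72
x = 12
Check: sqrt(6*12 + 72) = sqrt(144) = 12 ✓

x = 12


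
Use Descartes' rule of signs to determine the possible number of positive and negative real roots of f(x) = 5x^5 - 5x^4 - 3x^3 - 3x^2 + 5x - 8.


Descartes' rule of signs:

For positive roots, count sign changes in f(x) = 5x^5 - 5x^4 - 3x^3 - 3x^2 + 5x - 8:
Signs of coefficients: +, -, -, -, +, -
Number of sign changes: 3
Possible positive real roots: 3, 1

For negative roots, examine f(-x) = -5x^5 - 5x^4 + 3x^3 - 3x^2 - 5x - 8:
Signs of coefficients: -, -, +, -, -, -
Number of sign changes: 2
Possible negative real roots: 2, 0

Positive roots: 3 or 1; Negative roots: 2 or 0


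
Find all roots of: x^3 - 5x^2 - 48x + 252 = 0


Let p(x) = x^3 - 5x^2 - 48x + 252. By the rational root theorem (leading coefficient 1), any rational root is an integer divisor of 252: try ±1, ±2, ... in turn.
Test x = 1: value = 200 ≠ 0.
Test x = -1: value = 294 ≠ 0.
Test x = 2: value = 144 ≠ 0.
Test x = -2: value = 320 ≠ 0.
Test x = 3: value = 90 ≠ 0.
Test x = -3: value = 324 ≠ 0.
Test x = 4: value = 44 ≠ 0.
Test x = -4: value = 300 ≠ 0.
Test x = 6: value = 0 ✓, so (x - 6) is a factor.
Synthetic division by (x - 6): bring down 1; 1(6) - 5 = 1; 1(6) - 48 = -42; (-42)(6) + 252 = 0 → quotient x^2 + x - 42, remainder 0.
Solve the quadratic x^2 + x - 42 = 0: discriminant = 1^2 - 4(1)(-42) = 1 + 168 = 169.
sqrt(169) = 13, so x = (-1 ± 13)/2: x = 6 or x = -7.
Collecting all roots found:

x = -7, x = 6 (multiplicity 2)


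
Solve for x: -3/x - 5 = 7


Subtract -5 from both sides: -3/x = 12
Multiply both sides by x: -3 = 12 * x
Divide by 12: x = -1/4

x = -1/4


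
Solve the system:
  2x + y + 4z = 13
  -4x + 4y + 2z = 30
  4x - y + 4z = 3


Using Cramer's rule. Expand each determinant along the first row.
D  = 2*[4*4 - 2*(-1)] - 1*[(-4)*4 - 2*4] + 4*[(-4)*(-1) - 4*4]
  = 2*(18) - 1*(-24) + 4*(-12) = 12
Dx = 13*[4*4 - 2*(-1)] - 1*[30*4 - 2*3] + 4*[30*(-1) - 4*3]
  = 13*(18) - 1*(114) + 4*(-42) = -48
Dy = 2*[30*4 - 2*3] - 13*[(-4)*4 - 2*4] + 4*[(-4)*3 - 30*4]
  = 2*(114) - 13*(-24) + 4*(-132) = 12
Dz = 2*[4*3 - 30*(-1)] - 1*[(-4)*3 - 30*4] + 13*[(-4)*(-1) - 4*4]
  = 2*(42) - 1*(-132) + 13*(-12) = 60
x = Dx/D = -48/12 = -4, y = Dy/D = 12/12 = 1, z = Dz/D = 60/12 = 5
Check eq1: (2)(-4) + (1)(1) + (4)(5) = 13 = 13 ✓
Check eq2: (-4)(-4) + (4)(1) + (2)(5) = 30 = 30 ✓
Check eq3: (4)(-4) + (-1)(1) + (4)(5) = 3 = 3 ✓

x = -4, y = 1, z = 5


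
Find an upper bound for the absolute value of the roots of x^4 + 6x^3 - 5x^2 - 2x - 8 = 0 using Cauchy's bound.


Cauchy's bound: all roots r satisfy |r| <= 1 + max(|a_i/a_n|) for i = 0,...,n-1
where a_n is the leading coefficient.

Coefficients: [1, 6, -5, -2, -8]
Leading coefficient a_n = 1
Ratios |a_i/a_n|: 6, 5, 2, 8
Maximum ratio: 8
Cauchy's bound: |r| <= 1 + 8 = 9

Upper bound = 9


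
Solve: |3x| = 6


An absolute value equation |expr| = 6 gives two cases:
Case 1: 3x = 6
  3x = 6, so x = 2
Case 2: 3x = -6
  3x = -6, so x = -2

x = -2, x = 2


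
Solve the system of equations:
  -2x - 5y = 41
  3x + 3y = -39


Using Cramer's rule:
Determinant D = (-2)(3) - (3)(-5) = -6 + 15 = 9
Dx = (41)(3) - (-39)(-5) = 123 - 195 = -72
Dy = (-2)(-39) - (3)(41) = 78 - 123 = -45
x = Dx/D = -72/9 = -8
y = Dy/D = -45/9 = -5

x = -8, y = -5


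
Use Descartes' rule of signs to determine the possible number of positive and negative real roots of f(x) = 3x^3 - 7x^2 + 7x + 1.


Descartes' rule of signs:

For positive roots, count sign changes in f(x) = 3x^3 - 7x^2 + 7x + 1:
Signs of coefficients: +, -, +, +
Number of sign changes: 2
Possible positive real roots: 2, 0

For negative roots, examine f(-x) = -3x^3 - 7x^2 - 7x + 1:
Signs of coefficients: -, -, -, +
Number of sign changes: 1
Possible negative real roots: 1

Positive roots: 2 or 0; Negative roots: 1


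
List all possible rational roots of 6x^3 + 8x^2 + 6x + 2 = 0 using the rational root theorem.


Rational root theorem: possible roots are ±p/q where:
  p divides the constant term (2): p ∈ {1, 2}
  q divides the leading coefficient (6): q ∈ {1, 2, 3, 6}

All possible rational roots: -2, -1, -2/3, -1/2, -1/3, -1/6, 1/6, 1/3, 1/2, 2/3, 1, 2

-2, -1, -2/3, -1/2, -1/3, -1/6, 1/6, 1/3, 1/2, 2/3, 1, 2


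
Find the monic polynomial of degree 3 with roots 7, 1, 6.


A monic polynomial with roots 7, 1, 6 is:
p(x) = (x - 7)(x - 1)(x - 6)
After multiplying by (x - 7): x - 7
After multiplying by (x - 1): x^2 - 8x + 7
After multiplying by (x - 6): x^3 - 14x^2 + 55x - 42

x^3 - 14x^2 + 55x - 42


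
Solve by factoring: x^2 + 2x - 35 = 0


We need two numbers that multiply to -35 and add to 2.
Those numbers are 7 and -5 (since 7 * (-5) = -35 and 7 + (-5) = 2).
So x^2 + 2x - 35 = (x + 7)(x - 5) = 0
Setting each factor to zero: x = -7 or x = 5

x = -7, x = 5


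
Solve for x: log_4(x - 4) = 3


Convert to exponential form: x - 4 = 4^3 = 64
x = 64 + 4 = 68
Check: log_4(68 - 4) = log_4(64) = log_4(64) = 3 ✓

x = 68


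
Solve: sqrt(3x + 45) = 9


Square both sides: 3x + 45 = 9^2 = 81
3x = 81 - 45 = 36
x = 12
Check: sqrt(3*12 + 45) = sqrt(81) = 9 ✓

x = 12


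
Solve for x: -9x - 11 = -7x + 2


Starting with: -9x - 11 = -7x + 2
Move all x terms to left: (-9 + 7)x = 2 + 11
Simplify: -2x = 13
Divide both sides by -2: x = -13/2

x = -13/2


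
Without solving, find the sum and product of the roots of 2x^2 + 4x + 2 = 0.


By Vieta's formulas for ax^2 + bx + c = 0:
  Sum of roots = -b/a
  Product of roots = c/a

Here a = 2, b = 4, c = 2
Sum = -(4)/2 = -2
Product = 2/2 = 1

Sum = -2, Product = 1


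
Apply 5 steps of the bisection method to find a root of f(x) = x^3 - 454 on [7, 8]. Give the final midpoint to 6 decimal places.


f(x) = x^3 - 454
f(7) = -111 < 0
f(8) = 58 > 0

Step 1: midpoint = (7.000000 + 8.000000)/2 = 7.500000
  f(7.500000) = -32.125000
  f(mid) < 0, so root is in [7.500000, 8.000000]

Step 2: midpoint = (7.500000 + 8.000000)/2 = 7.750000
  f(7.750000) = 11.484375
  f(mid) > 0, so root is in [7.500000, 7.750000]

Step 3: midpoint = (7.500000 + 7.750000)/2 = 7.625000
  f(7.625000) = -10.677734
  f(mid) < 0, so root is in [7.625000, 7.750000]

Step 4: midpoint = (7.625000 + 7.750000)/2 = 7.687500
  f(7.687500) = 0.313232
  f(mid) > 0, so root is in [7.625000, 7.687500]

Step 5: midpoint = (7.625000 + 7.687500)/2 = 7.656250
  f(7.656250) = -5.204681
  f(mid) < 0, so root is in [7.656250, 7.687500]

midpoint = 7.656250


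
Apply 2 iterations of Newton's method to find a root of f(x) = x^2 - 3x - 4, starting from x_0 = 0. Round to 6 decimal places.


Newton's method: x_(n+1) = x_n - f(x_n)/f'(x_n)
f(x) = x^2 - 3x - 4
f'(x) = 2x - 3

Iteration 1:
  f(0.000000) = -4.000000
  f'(0.000000) = -3.000000
  x_1 = 0.000000 - (-4.000000)/(-3.000000) = -1.333333

Iteration 2:
  f(-1.333333) = 1.777778
  f'(-1.333333) = -5.666667
  x_2 = -1.333333 - (1.777778)/(-5.666667) = -1.019608

x_2 = -1.019608


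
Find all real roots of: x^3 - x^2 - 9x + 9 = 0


Let p(x) = x^3 - x^2 - 9x + 9. By the rational root theorem (leading coefficient 1), any rational root is an integer divisor of 9: try ±1, ±2, ... in turn.
Test x = 1: value = 0 ✓, so (x - 1) is a factor.
Synthetic division by (x - 1): bring down 1; 1(1) - 1 = 0; 0(1) - 9 = -9; (-9)(1) + 9 = 0 → quotient x^2 - 9, remainder 0.
Solve the quadratic x^2 - 9 = 0: discriminant = 0^2 - 4(1)(-9) = 0 + 36 = 36.
sqrt(36) = 6, so x = (0 ± 6)/2: x = 3 or x = -3.

x = -3, x = 1, x = 3


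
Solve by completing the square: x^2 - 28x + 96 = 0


Start: x^2 - 28x + 96 = 0
Move constant: x^2 - 28x = -96
Half of -28 is -14, squared is 196
Add 196 to both sides: x^2 - 28x + 196 = 100
(x - 14)^2 = 100
x - 14 = ±10
x = 14 + 10 = 24 or x = 14 - 10 = 4

x = 4, x = 24


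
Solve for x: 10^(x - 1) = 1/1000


Express both sides with the same base.
1/1000 = 10^(-3)
Since the bases match, equate exponents: x - 1 = -3
So x = -3 - (-1) = -2

x = -2


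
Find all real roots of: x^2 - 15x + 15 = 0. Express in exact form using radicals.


Using the quadratic formula: x = (-b ± sqrt(b^2 - 4ac)) / (2a)
Here a = 1, b = -15, c = 15
Discriminant = b^2 - 4ac = (-15)^2 - 4(1)(15) = 225 - 60 = 165
Since discriminant = 165 > 0, there are two real roots.
x = (15 ± sqrt(165)) / 2
Numerically: x ≈ 13.9226 or x ≈ 1.0774

x = (15 + sqrt(165)) / 2 or x = (15 - sqrt(165)) / 2


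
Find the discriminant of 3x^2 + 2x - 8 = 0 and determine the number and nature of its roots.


For ax^2 + bx + c = 0, discriminant D = b^2 - 4ac
Here a = 3, b = 2, c = -8
D = (2)^2 - 4(3)(-8) = 4 + 96 = 100

D = 100 > 0 and is a perfect square (sqrt = 10)
The equation has 2 distinct real rational roots.

Discriminant = 100, 2 distinct real rational roots


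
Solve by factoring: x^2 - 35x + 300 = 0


We need two numbers that multiply to 300 and add to -35.
Those numbers are -15 and -20 (since (-15) * (-20) = 300 and (-15) + (-20) = -35).
So x^2 - 35x + 300 = (x - 15)(x - 20) = 0
Setting each factor to zero: x = 15 or x = 20

x = 15, x = 20


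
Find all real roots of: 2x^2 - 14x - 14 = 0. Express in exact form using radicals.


Using the quadratic formula: x = (-b ± sqrt(b^2 - 4ac)) / (2a)
Here a = 2, b = -14, c = -14
Discriminant = b^2 - 4ac = (-14)^2 - 4(2)(-14) = 196 + 112 = 308
Since discriminant = 308 > 0, there are two real roots.
x = (14 ± 2*sqrt(77)) / 4
Simplifying: x = (7 ± sqrt(77)) / 2
Numerically: x ≈ 7.8875 or x ≈ -0.8875

x = (7 + sqrt(77)) / 2 or x = (7 - sqrt(77)) / 2


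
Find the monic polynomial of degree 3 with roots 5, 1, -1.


A monic polynomial with roots 5, 1, -1 is:
p(x) = (x - 5)(x - 1)(x + 1)
After multiplying by (x - 5): x - 5
After multiplying by (x - 1): x^2 - 6x + 5
After multiplying by (x + 1): x^3 - 5x^2 - x + 5

x^3 - 5x^2 - x + 5


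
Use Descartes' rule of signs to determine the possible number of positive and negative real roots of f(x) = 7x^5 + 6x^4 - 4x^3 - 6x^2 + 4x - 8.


Descartes' rule of signs:

For positive roots, count sign changes in f(x) = 7x^5 + 6x^4 - 4x^3 - 6x^2 + 4x - 8:
Signs of coefficients: +, +, -, -, +, -
Number of sign changes: 3
Possible positive real roots: 3, 1

For negative roots, examine f(-x) = -7x^5 + 6x^4 + 4x^3 - 6x^2 - 4x - 8:
Signs of coefficients: -, +, +, -, -, -
Number of sign changes: 2
Possible negative real roots: 2, 0

Positive roots: 3 or 1; Negative roots: 2 or 0


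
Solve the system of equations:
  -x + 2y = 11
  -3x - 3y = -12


Using Cramer's rule:
Determinant D = (-1)(-3) - (-3)(2) = 3 + 6 = 9
Dx = (11)(-3) - (-12)(2) = -33 + 24 = -9
Dy = (-1)(-12) - (-3)(11) = 12 + 33 = 45
x = Dx/D = -9/9 = -1
y = Dy/D = 45/9 = 5

x = -1, y = 5


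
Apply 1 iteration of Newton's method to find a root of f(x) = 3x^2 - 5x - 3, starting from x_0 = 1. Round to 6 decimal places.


Newton's method: x_(n+1) = x_n - f(x_n)/f'(x_n)
f(x) = 3x^2 - 5x - 3
f'(x) = 6x - 5

Iteration 1:
  f(1.000000) = -5.000000
  f'(1.000000) = 1.000000
  x_1 = 1.000000 - (-5.000000)/(1.000000) = 6.000000

x_1 = 6.000000


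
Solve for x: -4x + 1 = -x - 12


Starting with: -4x + 1 = -x - 12
Move all x terms to left: (-4 + 1)x = -12 - 1
Simplify: -3x = -13
Divide both sides by -3: x = 13/3

x = 13/3


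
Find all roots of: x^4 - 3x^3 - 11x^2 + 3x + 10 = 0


Let p(x) = x^4 - 3x^3 - 11x^2 + 3x + 10. By the rational root theorem (leading coefficient 1), any rational root is an integer divisor of 10: try ±1, ±2, ... in turn.
Test x = 1: value = 0 ✓, so (x - 1) is a factor.
Synthetic division by (x - 1): bring down 1; 1(1) - 3 = -2; (-2)(1) - 11 = -13; (-13)(1) + 3 = -10; (-10)(1) + 10 = 0 → quotient x^3 - 2x^2 - 13x - 10, remainder 0.
Continue with the quotient x^3 - 2x^2 - 13x - 10 (candidates must divide 10; re-test x = 1 first in case it repeats).
Test x = 1: value = -24 ≠ 0.
Test x = -1: value = 0 ✓, so (x + 1) is a factor.
Synthetic division by (x + 1): bring down 1; 1(-1) - 2 = -3; (-3)(-1) - 13 = -10; (-10)(-1) - 10 = 0 → quotient x^2 - 3x - 10, remainder 0.
Solve the quadratic x^2 - 3x - 10 = 0: discriminant = (-3)^2 - 4(1)(-10) = 9 + 40 = 49.
sqrt(49) = 7, so x = (3 ± 7)/2: x = 5 or x = -2.
Collecting all roots found:

x = -2, x = -1, x = 1, x = 5


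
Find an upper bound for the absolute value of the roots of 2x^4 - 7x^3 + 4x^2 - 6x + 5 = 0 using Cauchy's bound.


Cauchy's bound: all roots r satisfy |r| <= 1 + max(|a_i/a_n|) for i = 0,...,n-1
where a_n is the leading coefficient.

Coefficients: [2, -7, 4, -6, 5]
Leading coefficient a_n = 2
Ratios |a_i/a_n|: 7/2, 2, 3, 5/2
Maximum ratio: 7/2
Cauchy's bound: |r| <= 1 + 7/2 = 9/2

Upper bound = 9/2


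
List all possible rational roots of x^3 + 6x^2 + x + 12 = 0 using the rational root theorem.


Rational root theorem: possible roots are ±p/q where:
  p divides the constant term (12): p ∈ {1, 2, 3, 4, 6, 12}
  q divides the leading coefficient (1): q ∈ {1}

All possible rational roots: -12, -6, -4, -3, -2, -1, 1, 2, 3, 4, 6, 12

-12, -6, -4, -3, -2, -1, 1, 2, 3, 4, 6, 12


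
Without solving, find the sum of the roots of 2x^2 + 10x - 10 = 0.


By Vieta's formulas for ax^2 + bx + c = 0:
  Sum of roots = -b/a
  Product of roots = c/a

Here a = 2, b = 10, c = -10
Sum = -(10)/2 = -5
Product = -10/2 = -5

Sum = -5


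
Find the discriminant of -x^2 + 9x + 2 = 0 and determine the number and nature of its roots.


For ax^2 + bx + c = 0, discriminant D = b^2 - 4ac
Here a = -1, b = 9, c = 2
D = (9)^2 - 4(-1)(2) = 81 + 8 = 89

D = 89 > 0 but not a perfect square
The equation has 2 distinct real irrational roots.

Discriminant = 89, 2 distinct real irrational roots


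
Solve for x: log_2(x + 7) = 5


Convert to exponential form: x + 7 = 2^5 = 32
x = 32 - 7 = 25
Check: log_2(25 + 7) = log_2(32) = log_2(32) = 5 ✓

x = 25


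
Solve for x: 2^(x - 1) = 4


Express both sides with the same base.
4 = 2^2
Since the bases match, equate exponents: x - 1 = 2
So x = 2 - (-1) = 3

x = 3


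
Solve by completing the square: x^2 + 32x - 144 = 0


Start: x^2 + 32x - 144 = 0
Move constant: x^2 + 32x = 144
Half of 32 is 16, squared is 256
Add 256 to both sides: x^2 + 32x + 256 = 400
(x + 16)^2 = 400
x + 16 = ±20
x = -16 + 20 = 4 or x = -16 - 20 = -36

x = -36, x = 4


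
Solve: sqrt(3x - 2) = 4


Square both sides: 3x - 2 = 4^2 = 16
3x = 16 + 2 = 18
x = 6
Check: sqrt(3*6 - 2) = sqrt(16) = 4 ✓

x = 6


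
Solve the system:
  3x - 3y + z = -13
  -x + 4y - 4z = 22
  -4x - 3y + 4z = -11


Using Cramer's rule. Expand each determinant along the first row.
D  = 3*[4*4 - (-4)*(-3)] - (-3)*[(-1)*4 - (-4)*(-4)] + 1*[(-1)*(-3) - 4*(-4)]
  = 3*(4) - (-3)*(-20) + 1*(19) = -29
Dx = (-13)*[4*4 - (-4)*(-3)] - (-3)*[22*4 - (-4)*(-11)] + 1*[22*(-3) - 4*(-11)]
  = (-13)*(4) - (-3)*(44) + 1*(-22) = 58
Dy = 3*[22*4 - (-4)*(-11)] - (-13)*[(-1)*4 - (-4)*(-4)] + 1*[(-1)*(-11) - 22*(-4)]
  = 3*(44) - (-13)*(-20) + 1*(99) = -29
Dz = 3*[4*(-11) - 22*(-3)] - (-3)*[(-1)*(-11) - 22*(-4)] + (-13)*[(-1)*(-3) - 4*(-4)]
  = 3*(22) - (-3)*(99) + (-13)*(19) = 116
x = Dx/D = 58/-29 = -2, y = Dy/D = -29/-29 = 1, z = Dz/D = 116/-29 = -4
Check eq1: (3)(-2) + (-3)(1) + (1)(-4) = -13 = -13 ✓
Check eq2: (-1)(-2) + (4)(1) + (-4)(-4) = 22 = 22 ✓
Check eq3: (-4)(-2) + (-3)(1) + (4)(-4) = -11 = -11 ✓

x = -2, y = 1, z = -4


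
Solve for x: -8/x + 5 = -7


Subtract 5 from both sides: -8/x = -12
Multiply both sides by x: -8 = -12 * x
Divide by -12: x = 2/3

x = 2/3


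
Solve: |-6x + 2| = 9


An absolute value equation |expr| = 9 gives two cases:
Case 1: -6x + 2 = 9
  -6x = 7, so x = -7/6
Case 2: -6x + 2 = -9
  -6x = -11, so x = 11/6

x = -7/6, x = 11/6


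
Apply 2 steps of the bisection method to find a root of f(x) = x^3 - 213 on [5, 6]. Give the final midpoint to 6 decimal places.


f(x) = x^3 - 213
f(5) = -88 < 0
f(6) = 3 > 0

Step 1: midpoint = (5.000000 + 6.000000)/2 = 5.500000
  f(5.500000) = -46.625000
  f(mid) < 0, so root is in [5.500000, 6.000000]

Step 2: midpoint = (5.500000 + 6.000000)/2 = 5.750000
  f(5.750000) = -22.890625
  f(mid) < 0, so root is in [5.750000, 6.000000]

midpoint = 5.750000


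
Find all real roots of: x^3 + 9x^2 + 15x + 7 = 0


Let p(x) = x^3 + 9x^2 + 15x + 7. By the rational root theorem (leading coefficient 1), any rational root is an integer divisor of 7: try ±1, ±2, ... in turn.
Test x = 1: value = 32 ≠ 0.
Test x = -1: value = 0 ✓, so (x + 1) is a factor.
Synthetic division by (x + 1): bring down 1; 1(-1) + 9 = 8; 8(-1) + 15 = 7; 7(-1) + 7 = 0 → quotient x^2 + 8x + 7, remainder 0.
Solve the quadratic x^2 + 8x + 7 = 0: discriminant = 8^2 - 4(1)(7) = 64 - 28 = 36.
sqrt(36) = 6, so x = (-8 ± 6)/2: x = -1 or x = -7.

x = -7, x = -1 (multiplicity 2)


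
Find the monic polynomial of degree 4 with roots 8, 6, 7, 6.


A monic polynomial with roots 8, 6, 7, 6 is:
p(x) = (x - 8)(x - 6)(x - 7)(x - 6)
After multiplying by (x - 8): x - 8
After multiplying by (x - 6): x^2 - 14x + 48
After multiplying by (x - 7): x^3 - 21x^2 + 146x - 336
After multiplying by (x - 6): x^4 - 27x^3 + 272x^2 - 1212x + 2016

x^4 - 27x^3 + 272x^2 - 1212x + 2016


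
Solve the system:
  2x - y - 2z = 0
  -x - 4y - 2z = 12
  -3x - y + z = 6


Using Cramer's rule. Expand each determinant along the first row.
D  = 2*[(-4)*1 - (-2)*(-1)] - (-1)*[(-1)*1 - (-2)*(-3)] + (-2)*[(-1)*(-1) - (-4)*(-3)]
  = 2*(-6) - (-1)*(-7) + (-2)*(-11) = 3
Dx = 0*[(-4)*1 - (-2)*(-1)] - (-1)*[12*1 - (-2)*6] + (-2)*[12*(-1) - (-4)*6]
  = 0*(-6) - (-1)*(24) + (-2)*(12) = 0
Dy = 2*[12*1 - (-2)*6] - 0*[(-1)*1 - (-2)*(-3)] + (-2)*[(-1)*6 - 12*(-3)]
  = 2*(24) - 0*(-7) + (-2)*(30) = -12
Dz = 2*[(-4)*6 - 12*(-1)] - (-1)*[(-1)*6 - 12*(-3)] + 0*[(-1)*(-1) - (-4)*(-3)]
  = 2*(-12) - (-1)*(30) + 0*(-11) = 6
x = Dx/D = 0/3 = 0, y = Dy/D = -12/3 = -4, z = Dz/D = 6/3 = 2
Check eq1: (2)(0) + (-1)(-4) + (-2)(2) = 0 = 0 ✓
Check eq2: (-1)(0) + (-4)(-4) + (-2)(2) = 12 = 12 ✓
Check eq3: (-3)(0) + (-1)(-4) + (1)(2) = 6 = 6 ✓

x = 0, y = -4, z = 2


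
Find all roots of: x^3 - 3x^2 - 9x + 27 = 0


Let p(x) = x^3 - 3x^2 - 9x + 27. By the rational root theorem (leading coefficient 1), any rational root is an integer divisor of 27: try ±1, ±2, ... in turn.
Test x = 1: value = 16 ≠ 0.
Test x = -1: value = 32 ≠ 0.
Test x = 3: value = 0 ✓, so (x - 3) is a factor.
Synthetic division by (x - 3): bring down 1; 1(3) - 3 = 0; 0(3) - 9 = -9; (-9)(3) + 27 = 0 → quotient x^2 - 9, remainder 0.
Solve the quadratic x^2 - 9 = 0: discriminant = 0^2 - 4(1)(-9) = 0 + 36 = 36.
sqrt(36) = 6, so x = (0 ± 6)/2: x = 3 or x = -3.
Collecting all roots found:

x = -3, x = 3 (multiplicity 2)


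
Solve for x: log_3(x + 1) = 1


Convert to exponential form: x + 1 = 3^1 = 3
x = 3 - 1 = 2
Check: log_3(2 + 1) = log_3(3) = log_3(3) = 1 ✓

x = 2


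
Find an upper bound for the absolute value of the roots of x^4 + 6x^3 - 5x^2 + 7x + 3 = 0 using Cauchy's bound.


Cauchy's bound: all roots r satisfy |r| <= 1 + max(|a_i/a_n|) for i = 0,...,n-1
where a_n is the leading coefficient.

Coefficients: [1, 6, -5, 7, 3]
Leading coefficient a_n = 1
Ratios |a_i/a_n|: 6, 5, 7, 3
Maximum ratio: 7
Cauchy's bound: |r| <= 1 + 7 = 8

Upper bound = 8


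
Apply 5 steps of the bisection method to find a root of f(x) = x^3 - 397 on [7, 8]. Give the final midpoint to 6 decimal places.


f(x) = x^3 - 397
f(7) = -54 < 0
f(8) = 115 > 0

Step 1: midpoint = (7.000000 + 8.000000)/2 = 7.500000
  f(7.500000) = 24.875000
  f(mid) > 0, so root is in [7.000000, 7.500000]

Step 2: midpoint = (7.000000 + 7.500000)/2 = 7.250000
  f(7.250000) = -15.921875
  f(mid) < 0, so root is in [7.250000, 7.500000]

Step 3: midpoint = (7.250000 + 7.500000)/2 = 7.375000
  f(7.375000) = 4.130859
  f(mid) > 0, so root is in [7.250000, 7.375000]

Step 4: midpoint = (7.250000 + 7.375000)/2 = 7.312500
  f(7.312500) = -5.981201
  f(mid) < 0, so root is in [7.312500, 7.375000]

Step 5: midpoint = (7.312500 + 7.375000)/2 = 7.343750
  f(7.343750) = -0.946686
  f(mid) < 0, so root is in [7.343750, 7.375000]

midpoint = 7.343750
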